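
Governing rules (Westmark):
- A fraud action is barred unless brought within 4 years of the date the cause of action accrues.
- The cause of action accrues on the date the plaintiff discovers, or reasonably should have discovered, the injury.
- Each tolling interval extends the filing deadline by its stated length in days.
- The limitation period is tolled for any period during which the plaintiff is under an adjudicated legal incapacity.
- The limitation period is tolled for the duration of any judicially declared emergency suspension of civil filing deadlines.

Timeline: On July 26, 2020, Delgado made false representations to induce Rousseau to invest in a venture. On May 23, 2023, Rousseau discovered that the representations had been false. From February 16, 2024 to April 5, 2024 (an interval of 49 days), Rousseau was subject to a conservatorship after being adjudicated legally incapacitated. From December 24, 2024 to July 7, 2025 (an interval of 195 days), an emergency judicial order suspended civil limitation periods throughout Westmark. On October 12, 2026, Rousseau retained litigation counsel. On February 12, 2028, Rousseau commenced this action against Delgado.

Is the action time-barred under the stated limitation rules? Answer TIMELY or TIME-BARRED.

TIME-BARRED

Accrual is tied to discovery, so the period began on May 23, 2023 rather than on July 26, 2020 when the act occurred.
The untolled deadline — 4 years after May 23, 2023 — is May 23, 2027.
The period was tolled for 49 days by the plaintiff's legal incapacity (February 16, 2024 to April 5, 2024), pushing the deadline to July 11, 2027.
Because the emergency suspension of filing deadlines ran from December 24, 2024 to July 7, 2025, the deadline is extended by 195 days to January 22, 2028.
The other events in the timeline have no effect on the limitation period under the stated rules.
Rousseau filed on February 12, 2028, after the January 22, 2028 deadline, so the action is time-barred.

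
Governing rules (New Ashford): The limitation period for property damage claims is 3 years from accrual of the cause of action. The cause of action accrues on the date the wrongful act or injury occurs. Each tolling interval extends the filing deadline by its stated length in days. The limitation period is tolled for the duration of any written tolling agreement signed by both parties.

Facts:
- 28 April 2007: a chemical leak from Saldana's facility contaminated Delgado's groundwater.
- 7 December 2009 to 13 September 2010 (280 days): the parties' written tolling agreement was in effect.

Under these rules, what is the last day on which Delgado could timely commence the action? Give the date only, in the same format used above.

The claim accrued on 28 April 2007, when the wrongful act occurred.
The untolled deadline — 3 years after 28 April 2007 — is 28 April 2010.
Because the written tolling agreement ran from 7 December 2009 to 13 September 2010, the deadline is extended by 280 days to 2 February 2011.

2 February 2011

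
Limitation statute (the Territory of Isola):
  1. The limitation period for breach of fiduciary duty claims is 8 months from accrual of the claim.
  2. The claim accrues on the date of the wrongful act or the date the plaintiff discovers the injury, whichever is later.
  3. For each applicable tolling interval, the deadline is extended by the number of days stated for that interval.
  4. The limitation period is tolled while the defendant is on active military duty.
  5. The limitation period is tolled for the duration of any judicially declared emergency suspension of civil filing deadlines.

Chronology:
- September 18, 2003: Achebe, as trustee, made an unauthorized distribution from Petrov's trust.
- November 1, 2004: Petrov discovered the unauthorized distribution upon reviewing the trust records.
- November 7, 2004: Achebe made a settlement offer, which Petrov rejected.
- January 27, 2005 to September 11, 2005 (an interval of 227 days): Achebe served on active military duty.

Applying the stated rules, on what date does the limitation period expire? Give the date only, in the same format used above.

February 13, 2006

Because discovery on November 1, 2004 post-dates the September 18, 2003 act, accrual under the later-of rule falls on November 1, 2004.
Adding the 8 months base period to November 1, 2004 gives a deadline of July 1, 2005, before any tolling.
The period was tolled for 227 days by the defendant's active military service (January 27, 2005 to September 11, 2005), pushing the deadline to February 13, 2006.
None of the other events listed affects the running of the period under the stated rules.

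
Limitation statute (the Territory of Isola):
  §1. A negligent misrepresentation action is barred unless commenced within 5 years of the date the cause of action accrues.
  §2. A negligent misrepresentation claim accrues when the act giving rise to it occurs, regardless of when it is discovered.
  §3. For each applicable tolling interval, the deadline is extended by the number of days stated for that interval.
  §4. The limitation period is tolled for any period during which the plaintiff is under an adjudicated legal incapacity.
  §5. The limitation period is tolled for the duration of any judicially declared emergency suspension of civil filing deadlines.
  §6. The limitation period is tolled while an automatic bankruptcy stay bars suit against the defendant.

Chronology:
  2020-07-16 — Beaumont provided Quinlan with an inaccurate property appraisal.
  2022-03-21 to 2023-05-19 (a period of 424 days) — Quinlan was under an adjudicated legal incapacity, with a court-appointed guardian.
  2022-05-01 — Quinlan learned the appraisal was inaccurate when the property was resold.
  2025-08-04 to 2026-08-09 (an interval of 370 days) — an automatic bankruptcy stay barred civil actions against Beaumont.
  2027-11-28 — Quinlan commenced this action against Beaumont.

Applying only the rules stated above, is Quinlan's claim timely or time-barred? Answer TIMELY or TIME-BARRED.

TIME-BARRED

The claim accrued on 2020-07-16, when the wrongful act occurred; under the stated occurrence rule the 2022-05-01 discovery does not delay accrual.
The untolled deadline — 5 years after 2020-07-16 — is 2025-07-16.
Because the plaintiff's legal incapacity ran from 2022-03-21 to 2023-05-19, the deadline is extended by 424 days to 2026-09-13.
The automatic bankruptcy stay from 2025-08-04 to 2026-08-09 tolled the period for 370 days, extending the deadline to 2027-09-18.
The 2027-11-28 filing falls after the 2027-09-18 deadline; the claim is time-barred.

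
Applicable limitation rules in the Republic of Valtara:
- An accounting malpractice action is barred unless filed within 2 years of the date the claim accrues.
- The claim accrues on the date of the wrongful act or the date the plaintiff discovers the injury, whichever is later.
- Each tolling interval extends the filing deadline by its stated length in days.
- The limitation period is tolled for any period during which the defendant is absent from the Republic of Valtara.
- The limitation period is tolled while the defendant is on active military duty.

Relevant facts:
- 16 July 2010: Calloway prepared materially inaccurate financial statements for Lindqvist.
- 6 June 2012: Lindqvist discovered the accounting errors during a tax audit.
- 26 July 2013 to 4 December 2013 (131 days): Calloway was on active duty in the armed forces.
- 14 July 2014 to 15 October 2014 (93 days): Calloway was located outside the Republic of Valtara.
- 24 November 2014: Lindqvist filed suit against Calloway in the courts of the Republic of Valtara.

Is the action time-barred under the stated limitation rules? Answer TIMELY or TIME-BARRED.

TIMELY

The claim accrued on 6 June 2012 — the later of the 16 July 2010 act and the 6 June 2012 discovery.
Adding the 2 years base period to 6 June 2012 gives a deadline of 6 June 2014, before any tolling.
Because the defendant's active military service ran from 26 July 2013 to 4 December 2013, the deadline is extended by 131 days to 15 October 2014.
The period was tolled for 93 days by the defendant's absence from the jurisdiction (14 July 2014 to 15 October 2014), pushing the deadline to 16 January 2015.
Filing on 24 November 2014 beat the 16 January 2015 deadline — the action is timely.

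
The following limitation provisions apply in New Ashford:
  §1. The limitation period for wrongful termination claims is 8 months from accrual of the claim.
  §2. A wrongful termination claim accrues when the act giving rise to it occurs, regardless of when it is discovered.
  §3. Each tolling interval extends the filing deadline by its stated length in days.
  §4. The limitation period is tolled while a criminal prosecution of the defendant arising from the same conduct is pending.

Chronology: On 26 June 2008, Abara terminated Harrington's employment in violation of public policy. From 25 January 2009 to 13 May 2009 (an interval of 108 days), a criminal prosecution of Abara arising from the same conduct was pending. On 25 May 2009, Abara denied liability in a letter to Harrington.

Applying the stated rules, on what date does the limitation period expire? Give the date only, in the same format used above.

The limitation period began to run on 26 June 2008.
8 months from 26 June 2008 is 26 February 2009.
Because the pending criminal prosecution ran from 25 January 2009 to 13 May 2009, the deadline is extended by 108 days to 14 June 2009.
The other events in the timeline have no effect on the limitation period under the stated rules.

14 June 2009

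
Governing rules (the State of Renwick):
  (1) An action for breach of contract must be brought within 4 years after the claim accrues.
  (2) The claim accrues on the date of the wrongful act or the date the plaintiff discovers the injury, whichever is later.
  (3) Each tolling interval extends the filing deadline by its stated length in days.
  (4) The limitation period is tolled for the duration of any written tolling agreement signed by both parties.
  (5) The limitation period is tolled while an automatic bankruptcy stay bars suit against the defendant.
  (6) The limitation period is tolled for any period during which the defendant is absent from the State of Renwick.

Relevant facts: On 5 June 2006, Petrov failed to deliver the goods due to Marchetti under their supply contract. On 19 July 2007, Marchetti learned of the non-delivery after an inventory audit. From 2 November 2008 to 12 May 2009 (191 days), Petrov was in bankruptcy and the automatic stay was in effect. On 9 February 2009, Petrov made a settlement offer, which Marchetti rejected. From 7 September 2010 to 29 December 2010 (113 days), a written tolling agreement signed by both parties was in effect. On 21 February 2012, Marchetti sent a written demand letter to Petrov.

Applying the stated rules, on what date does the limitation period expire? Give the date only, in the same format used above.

18 May 2012

Because discovery on 19 July 2007 post-dates the 5 June 2006 act, accrual under the later-of rule falls on 19 July 2007.
4 years from 19 July 2007 is 19 July 2011.
Because the automatic bankruptcy stay ran from 2 November 2008 to 12 May 2009, the deadline is extended by 191 days to 26 January 2012.
The written tolling agreement from 7 September 2010 to 29 December 2010 tolled the period for 113 days, extending the deadline to 18 May 2012.
None of the other events listed affects the running of the period under the stated rules.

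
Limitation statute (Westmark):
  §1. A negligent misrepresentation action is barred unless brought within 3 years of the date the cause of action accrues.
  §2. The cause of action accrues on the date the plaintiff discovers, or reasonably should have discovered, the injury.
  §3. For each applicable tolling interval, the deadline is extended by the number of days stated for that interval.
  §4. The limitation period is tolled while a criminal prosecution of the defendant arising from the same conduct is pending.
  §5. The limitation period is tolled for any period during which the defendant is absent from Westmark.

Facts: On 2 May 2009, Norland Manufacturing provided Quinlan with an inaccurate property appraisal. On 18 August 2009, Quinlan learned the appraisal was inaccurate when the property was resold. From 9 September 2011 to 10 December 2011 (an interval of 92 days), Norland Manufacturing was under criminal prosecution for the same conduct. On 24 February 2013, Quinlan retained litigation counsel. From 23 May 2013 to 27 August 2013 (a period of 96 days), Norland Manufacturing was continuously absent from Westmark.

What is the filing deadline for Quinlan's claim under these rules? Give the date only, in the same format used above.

Under the discovery rule, the claim accrued on 18 August 2009, when Quinlan discovered the injury — not on the 2 May 2009 date of the underlying act.
The untolled deadline — 3 years after 18 August 2009 — is 18 August 2012.
The pending criminal prosecution from 9 September 2011 to 10 December 2011 tolled the period for 92 days, extending the deadline to 18 November 2012.
The defendant's absence from the jurisdiction from 23 May 2013 to 27 August 2013 began after the period had already run on 18 November 2012, so it has no tolling effect.
The other events in the timeline have no effect on the limitation period under the stated rules.

18 November 2012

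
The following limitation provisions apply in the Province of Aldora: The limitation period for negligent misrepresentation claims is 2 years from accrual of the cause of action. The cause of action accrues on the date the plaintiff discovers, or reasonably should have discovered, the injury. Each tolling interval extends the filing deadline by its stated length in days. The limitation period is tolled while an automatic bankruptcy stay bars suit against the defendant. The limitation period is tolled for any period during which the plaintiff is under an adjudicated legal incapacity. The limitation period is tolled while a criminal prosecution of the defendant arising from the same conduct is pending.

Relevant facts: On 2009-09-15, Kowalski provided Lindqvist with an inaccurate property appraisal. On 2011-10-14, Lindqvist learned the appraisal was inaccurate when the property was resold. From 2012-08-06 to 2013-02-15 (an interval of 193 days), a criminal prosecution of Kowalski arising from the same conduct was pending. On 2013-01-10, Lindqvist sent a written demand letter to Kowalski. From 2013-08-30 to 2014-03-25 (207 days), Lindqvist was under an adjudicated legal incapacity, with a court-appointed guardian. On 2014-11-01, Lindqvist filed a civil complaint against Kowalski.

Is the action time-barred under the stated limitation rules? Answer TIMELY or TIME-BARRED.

The claim did not accrue until Lindqvist discovered the injury on 2011-10-14; the 2009-09-15 act date does not start the clock under the stated rule.
2 years from 2011-10-14 is 2013-10-14.
The pending criminal prosecution from 2012-08-06 to 2013-02-15 tolled the period for 193 days, extending the deadline to 2014-04-25.
The plaintiff's legal incapacity from 2013-08-30 to 2014-03-25 tolled the period for 207 days, extending the deadline to 2014-11-18.
The other events in the timeline have no effect on the limitation period under the stated rules.
Filing on 2014-11-01 beat the 2014-11-18 deadline — the action is timely.

TIMELY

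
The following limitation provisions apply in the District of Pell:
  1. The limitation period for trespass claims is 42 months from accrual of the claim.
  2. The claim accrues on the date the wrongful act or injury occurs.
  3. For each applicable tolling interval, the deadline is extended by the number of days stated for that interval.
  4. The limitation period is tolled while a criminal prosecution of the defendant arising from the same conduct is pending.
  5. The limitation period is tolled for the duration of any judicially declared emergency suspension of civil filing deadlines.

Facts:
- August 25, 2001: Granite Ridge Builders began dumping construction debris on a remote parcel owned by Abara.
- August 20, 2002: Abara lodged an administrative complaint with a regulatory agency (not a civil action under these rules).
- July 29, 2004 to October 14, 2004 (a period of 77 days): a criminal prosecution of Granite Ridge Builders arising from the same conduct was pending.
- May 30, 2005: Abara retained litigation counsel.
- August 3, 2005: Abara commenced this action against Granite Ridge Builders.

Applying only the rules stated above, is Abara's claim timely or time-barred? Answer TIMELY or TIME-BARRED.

TIME-BARRED

The limitation period began to run on August 25, 2001.
The untolled deadline — 42 months after August 25, 2001 — is February 25, 2005.
Because the pending criminal prosecution ran from July 29, 2004 to October 14, 2004, the deadline is extended by 77 days to May 13, 2005.
None of the other events listed affects the running of the period under the stated rules.
Filing on August 3, 2005 missed the May 13, 2005 deadline — the action is time-barred.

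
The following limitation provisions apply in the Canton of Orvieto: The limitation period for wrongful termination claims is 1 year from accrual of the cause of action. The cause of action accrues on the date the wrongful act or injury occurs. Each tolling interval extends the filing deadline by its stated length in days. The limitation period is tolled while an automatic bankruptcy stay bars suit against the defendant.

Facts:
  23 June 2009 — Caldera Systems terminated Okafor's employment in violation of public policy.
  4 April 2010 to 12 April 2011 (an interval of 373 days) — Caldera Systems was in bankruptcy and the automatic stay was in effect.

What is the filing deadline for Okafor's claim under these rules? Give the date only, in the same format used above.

1 July 2011

The limitation period began to run on 23 June 2009.
1 year from 23 June 2009 is 23 June 2010.
The period was tolled for 373 days by the automatic bankruptcy stay (4 April 2010 to 12 April 2011), pushing the deadline to 1 July 2011.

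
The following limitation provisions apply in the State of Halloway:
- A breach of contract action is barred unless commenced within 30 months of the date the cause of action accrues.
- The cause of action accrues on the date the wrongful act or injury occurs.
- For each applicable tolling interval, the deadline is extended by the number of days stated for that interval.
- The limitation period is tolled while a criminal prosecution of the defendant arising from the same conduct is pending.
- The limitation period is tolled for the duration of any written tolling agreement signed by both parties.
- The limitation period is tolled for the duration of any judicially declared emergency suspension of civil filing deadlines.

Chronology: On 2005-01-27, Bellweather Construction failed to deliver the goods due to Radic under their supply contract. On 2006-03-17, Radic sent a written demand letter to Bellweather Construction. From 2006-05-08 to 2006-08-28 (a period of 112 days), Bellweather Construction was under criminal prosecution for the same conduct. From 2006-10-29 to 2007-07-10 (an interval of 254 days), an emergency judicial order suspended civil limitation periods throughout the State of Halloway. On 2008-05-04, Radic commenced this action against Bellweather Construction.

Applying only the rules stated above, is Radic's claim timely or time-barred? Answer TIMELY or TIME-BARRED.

The limitation period began to run on 2005-01-27.
The untolled deadline — 30 months after 2005-01-27 — is 2007-07-27.
The period was tolled for 112 days by the pending criminal prosecution (2006-05-08 to 2006-08-28), pushing the deadline to 2007-11-16.
Because the emergency suspension of filing deadlines ran from 2006-10-29 to 2007-07-10, the deadline is extended by 254 days to 2008-07-27.
The other events in the timeline have no effect on the limitation period under the stated rules.
The 2008-05-04 filing precedes the 2008-07-27 deadline; the claim is timely.

TIMELY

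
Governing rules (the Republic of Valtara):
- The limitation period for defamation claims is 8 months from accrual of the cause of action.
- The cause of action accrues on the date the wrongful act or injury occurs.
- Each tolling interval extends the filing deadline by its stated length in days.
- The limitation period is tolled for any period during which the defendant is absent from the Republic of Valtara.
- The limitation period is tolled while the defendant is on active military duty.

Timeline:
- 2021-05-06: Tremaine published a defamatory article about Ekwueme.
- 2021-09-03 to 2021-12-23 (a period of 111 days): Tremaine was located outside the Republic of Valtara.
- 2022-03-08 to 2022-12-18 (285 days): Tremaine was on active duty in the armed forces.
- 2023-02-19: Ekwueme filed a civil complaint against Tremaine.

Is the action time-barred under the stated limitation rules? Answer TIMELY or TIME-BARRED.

The claim accrued on 2021-05-06, when the wrongful act occurred.
8 months from 2021-05-06 is 2022-01-06.
The period was tolled for 111 days by the defendant's absence from the jurisdiction (2021-09-03 to 2021-12-23), pushing the deadline to 2022-04-27.
Because the defendant's active military service ran from 2022-03-08 to 2022-12-18, the deadline is extended by 285 days to 2023-02-06.
Ekwueme filed on 2023-02-19, after the 2023-02-06 deadline, so the action is time-barred.

TIME-BARRED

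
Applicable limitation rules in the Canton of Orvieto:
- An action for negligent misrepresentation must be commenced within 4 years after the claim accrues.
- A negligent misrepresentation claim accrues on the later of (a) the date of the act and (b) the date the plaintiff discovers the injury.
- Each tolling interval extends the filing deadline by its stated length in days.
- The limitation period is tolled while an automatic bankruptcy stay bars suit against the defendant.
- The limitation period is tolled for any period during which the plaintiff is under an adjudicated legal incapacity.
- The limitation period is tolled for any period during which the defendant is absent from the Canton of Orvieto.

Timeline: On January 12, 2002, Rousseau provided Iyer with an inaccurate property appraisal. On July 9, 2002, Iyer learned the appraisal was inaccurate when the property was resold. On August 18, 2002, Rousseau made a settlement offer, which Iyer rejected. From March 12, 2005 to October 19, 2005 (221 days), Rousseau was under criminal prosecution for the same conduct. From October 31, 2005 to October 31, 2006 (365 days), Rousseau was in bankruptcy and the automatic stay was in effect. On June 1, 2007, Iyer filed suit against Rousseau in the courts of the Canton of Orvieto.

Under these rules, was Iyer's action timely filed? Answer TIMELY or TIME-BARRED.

The claim accrued on July 9, 2002 — the later of the January 12, 2002 act and the July 9, 2002 discovery.
4 years from July 9, 2002 is July 9, 2006.
The period was tolled for 365 days by the automatic bankruptcy stay (October 31, 2005 to October 31, 2006), pushing the deadline to July 9, 2007.
No stated provision tolls the period for a criminal prosecution, so the interval from March 12, 2005 to October 19, 2005 has no effect on the deadline.
The other events in the timeline have no effect on the limitation period under the stated rules.
The June 1, 2007 filing precedes the July 9, 2007 deadline; the claim is timely.

TIMELY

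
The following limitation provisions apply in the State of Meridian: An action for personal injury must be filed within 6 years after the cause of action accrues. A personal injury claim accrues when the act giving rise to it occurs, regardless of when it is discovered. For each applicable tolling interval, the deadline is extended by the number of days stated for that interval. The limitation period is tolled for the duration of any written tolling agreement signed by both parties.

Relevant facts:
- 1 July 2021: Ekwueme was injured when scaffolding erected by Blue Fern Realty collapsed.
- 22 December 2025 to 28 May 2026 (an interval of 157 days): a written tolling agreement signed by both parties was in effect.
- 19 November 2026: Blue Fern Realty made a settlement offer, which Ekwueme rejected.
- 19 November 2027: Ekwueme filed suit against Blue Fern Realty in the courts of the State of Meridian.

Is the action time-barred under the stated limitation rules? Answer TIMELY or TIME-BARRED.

The claim accrued on 1 July 2021, when the wrongful act occurred.
Adding the 6 years base period to 1 July 2021 gives a deadline of 1 July 2027, before any tolling.
Because the written tolling agreement ran from 22 December 2025 to 28 May 2026, the deadline is extended by 157 days to 5 December 2027.
None of the other events listed affects the running of the period under the stated rules.
Filing on 19 November 2027 beat the 5 December 2027 deadline — the action is timely.

TIMELY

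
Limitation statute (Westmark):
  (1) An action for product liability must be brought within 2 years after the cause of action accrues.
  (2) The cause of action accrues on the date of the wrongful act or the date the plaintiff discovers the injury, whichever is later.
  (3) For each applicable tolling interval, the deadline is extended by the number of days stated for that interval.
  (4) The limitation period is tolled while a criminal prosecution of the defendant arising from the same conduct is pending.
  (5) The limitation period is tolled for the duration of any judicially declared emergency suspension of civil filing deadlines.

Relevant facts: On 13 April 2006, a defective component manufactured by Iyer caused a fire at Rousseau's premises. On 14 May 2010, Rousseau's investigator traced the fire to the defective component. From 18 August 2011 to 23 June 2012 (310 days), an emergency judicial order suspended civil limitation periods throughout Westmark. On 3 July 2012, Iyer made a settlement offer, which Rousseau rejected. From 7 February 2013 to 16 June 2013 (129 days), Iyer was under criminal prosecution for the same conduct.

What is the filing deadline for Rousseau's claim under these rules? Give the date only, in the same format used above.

The claim accrued on 14 May 2010 — the later of the 13 April 2006 act and the 14 May 2010 discovery.
The untolled deadline — 2 years after 14 May 2010 — is 14 May 2012.
The emergency suspension of filing deadlines from 18 August 2011 to 23 June 2012 tolled the period for 310 days, extending the deadline to 20 March 2013.
The period was tolled for 129 days by the pending criminal prosecution (7 February 2013 to 16 June 2013), pushing the deadline to 27 July 2013.
Nothing else in the chronology tolls or restarts the period.

27 July 2013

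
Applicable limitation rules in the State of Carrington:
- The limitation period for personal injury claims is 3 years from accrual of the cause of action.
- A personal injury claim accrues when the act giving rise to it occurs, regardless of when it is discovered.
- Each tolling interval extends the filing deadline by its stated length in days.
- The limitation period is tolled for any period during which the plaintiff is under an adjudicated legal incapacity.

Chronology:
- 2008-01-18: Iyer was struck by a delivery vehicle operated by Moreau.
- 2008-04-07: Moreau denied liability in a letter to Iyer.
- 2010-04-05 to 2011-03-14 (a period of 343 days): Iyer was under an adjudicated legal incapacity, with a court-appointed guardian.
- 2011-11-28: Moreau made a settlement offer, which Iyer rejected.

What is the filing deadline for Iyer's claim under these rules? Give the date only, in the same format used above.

The limitation period began to run on 2008-01-18.
3 years from 2008-01-18 is 2011-01-18.
The period was tolled for 343 days by the plaintiff's legal incapacity (2010-04-05 to 2011-03-14), pushing the deadline to 2011-12-27.
Nothing else in the chronology tolls or restarts the period.

2011-12-27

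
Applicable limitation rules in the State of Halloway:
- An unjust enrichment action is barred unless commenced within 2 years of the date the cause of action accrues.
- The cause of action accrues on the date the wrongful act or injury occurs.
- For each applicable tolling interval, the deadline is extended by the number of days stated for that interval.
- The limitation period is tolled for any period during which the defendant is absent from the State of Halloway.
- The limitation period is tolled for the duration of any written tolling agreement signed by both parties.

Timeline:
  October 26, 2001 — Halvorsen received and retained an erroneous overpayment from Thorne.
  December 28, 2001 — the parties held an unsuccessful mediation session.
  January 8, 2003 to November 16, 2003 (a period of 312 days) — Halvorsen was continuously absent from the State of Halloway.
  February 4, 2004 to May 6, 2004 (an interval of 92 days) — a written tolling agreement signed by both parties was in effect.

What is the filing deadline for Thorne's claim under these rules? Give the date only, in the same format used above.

The limitation period began to run on October 26, 2001.
Adding the 2 years base period to October 26, 2001 gives a deadline of October 26, 2003, before any tolling.
Because the defendant's absence from the jurisdiction ran from January 8, 2003 to November 16, 2003, the deadline is extended by 312 days to September 2, 2004.
Because the written tolling agreement ran from February 4, 2004 to May 6, 2004, the deadline is extended by 92 days to December 3, 2004.
None of the other events listed affects the running of the period under the stated rules.

December 3, 2004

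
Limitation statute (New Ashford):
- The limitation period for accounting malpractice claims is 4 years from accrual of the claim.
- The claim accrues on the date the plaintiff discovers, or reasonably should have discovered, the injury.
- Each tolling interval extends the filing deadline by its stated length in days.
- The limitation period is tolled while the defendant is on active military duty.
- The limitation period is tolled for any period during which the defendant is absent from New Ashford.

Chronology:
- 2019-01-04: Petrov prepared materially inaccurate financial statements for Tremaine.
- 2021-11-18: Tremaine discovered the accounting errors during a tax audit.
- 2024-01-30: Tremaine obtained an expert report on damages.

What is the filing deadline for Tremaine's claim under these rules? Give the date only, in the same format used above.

2025-11-18

The claim did not accrue until Tremaine discovered the injury on 2021-11-18; the 2019-01-04 act date does not start the clock under the stated rule.
4 years from 2021-11-18 is 2025-11-18.
Nothing else in the chronology tolls or restarts the period.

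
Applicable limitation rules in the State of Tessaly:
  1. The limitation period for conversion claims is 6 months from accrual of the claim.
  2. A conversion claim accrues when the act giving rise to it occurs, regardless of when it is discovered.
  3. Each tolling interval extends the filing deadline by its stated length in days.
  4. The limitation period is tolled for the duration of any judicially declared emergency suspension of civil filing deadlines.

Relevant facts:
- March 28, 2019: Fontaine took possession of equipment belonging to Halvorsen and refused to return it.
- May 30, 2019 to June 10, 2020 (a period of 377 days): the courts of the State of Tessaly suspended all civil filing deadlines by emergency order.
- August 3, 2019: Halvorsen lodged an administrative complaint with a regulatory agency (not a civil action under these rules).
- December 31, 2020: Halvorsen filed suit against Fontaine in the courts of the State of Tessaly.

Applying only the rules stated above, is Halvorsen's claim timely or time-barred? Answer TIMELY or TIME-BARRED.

The claim accrued on March 28, 2019, the date of the act.
The untolled deadline — 6 months after March 28, 2019 — is September 28, 2019.
The period was tolled for 377 days by the emergency suspension of filing deadlines (May 30, 2019 to June 10, 2020), pushing the deadline to October 9, 2020.
None of the other events listed affects the running of the period under the stated rules.
Halvorsen filed on December 31, 2020, after the October 9, 2020 deadline, so the action is time-barred.

TIME-BARRED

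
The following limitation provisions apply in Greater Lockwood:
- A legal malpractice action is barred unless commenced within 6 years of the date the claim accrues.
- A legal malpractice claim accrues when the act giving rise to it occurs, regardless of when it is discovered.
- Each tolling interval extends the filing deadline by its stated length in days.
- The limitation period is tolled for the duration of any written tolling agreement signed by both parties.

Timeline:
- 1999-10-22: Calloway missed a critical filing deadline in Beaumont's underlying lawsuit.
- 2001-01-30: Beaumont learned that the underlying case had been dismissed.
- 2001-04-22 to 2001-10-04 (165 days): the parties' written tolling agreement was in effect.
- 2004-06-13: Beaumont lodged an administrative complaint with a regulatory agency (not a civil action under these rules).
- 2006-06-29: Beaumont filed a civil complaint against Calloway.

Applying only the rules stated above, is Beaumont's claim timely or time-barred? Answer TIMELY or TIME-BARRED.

TIME-BARRED

Accrual is governed by the date of the act, so the period began to run on 1999-10-22; the later discovery on 2001-01-30 is irrelevant under the stated rule.
6 years from 1999-10-22 is 2005-10-22.
The written tolling agreement from 2001-04-22 to 2001-10-04 tolled the period for 165 days, extending the deadline to 2006-04-05.
Nothing else in the chronology tolls or restarts the period.
Beaumont filed on 2006-06-29, after the 2006-04-05 deadline, so the action is time-barred.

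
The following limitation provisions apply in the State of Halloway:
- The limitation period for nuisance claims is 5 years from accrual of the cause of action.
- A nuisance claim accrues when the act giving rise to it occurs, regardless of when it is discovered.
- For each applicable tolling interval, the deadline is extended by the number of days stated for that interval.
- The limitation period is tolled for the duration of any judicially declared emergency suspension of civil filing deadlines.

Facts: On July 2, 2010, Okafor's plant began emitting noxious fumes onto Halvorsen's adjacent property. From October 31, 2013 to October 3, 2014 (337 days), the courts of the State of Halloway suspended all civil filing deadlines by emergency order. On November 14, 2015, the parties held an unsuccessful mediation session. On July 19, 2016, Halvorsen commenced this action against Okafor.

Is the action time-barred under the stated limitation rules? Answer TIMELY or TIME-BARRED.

TIME-BARRED

The limitation period began to run on July 2, 2010.
The untolled deadline — 5 years after July 2, 2010 — is July 2, 2015.
Because the emergency suspension of filing deadlines ran from October 31, 2013 to October 3, 2014, the deadline is extended by 337 days to June 3, 2016.
Nothing else in the chronology tolls or restarts the period.
Halvorsen filed on July 19, 2016, after the June 3, 2016 deadline, so the action is time-barred.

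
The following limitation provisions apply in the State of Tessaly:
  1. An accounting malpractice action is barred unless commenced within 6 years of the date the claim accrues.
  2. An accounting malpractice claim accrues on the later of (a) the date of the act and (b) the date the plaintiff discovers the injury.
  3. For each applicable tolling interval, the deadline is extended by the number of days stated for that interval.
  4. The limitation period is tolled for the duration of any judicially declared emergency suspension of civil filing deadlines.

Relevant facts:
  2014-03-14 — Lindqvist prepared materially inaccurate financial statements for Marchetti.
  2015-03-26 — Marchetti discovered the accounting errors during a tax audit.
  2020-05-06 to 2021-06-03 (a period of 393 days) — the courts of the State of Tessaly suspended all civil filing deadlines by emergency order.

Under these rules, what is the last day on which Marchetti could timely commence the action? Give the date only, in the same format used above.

2022-04-23

Because discovery on 2015-03-26 post-dates the 2014-03-14 act, accrual under the later-of rule falls on 2015-03-26.
Adding the 6 years base period to 2015-03-26 gives a deadline of 2021-03-26, before any tolling.
The period was tolled for 393 days by the emergency suspension of filing deadlines (2020-05-06 to 2021-06-03), pushing the deadline to 2022-04-23.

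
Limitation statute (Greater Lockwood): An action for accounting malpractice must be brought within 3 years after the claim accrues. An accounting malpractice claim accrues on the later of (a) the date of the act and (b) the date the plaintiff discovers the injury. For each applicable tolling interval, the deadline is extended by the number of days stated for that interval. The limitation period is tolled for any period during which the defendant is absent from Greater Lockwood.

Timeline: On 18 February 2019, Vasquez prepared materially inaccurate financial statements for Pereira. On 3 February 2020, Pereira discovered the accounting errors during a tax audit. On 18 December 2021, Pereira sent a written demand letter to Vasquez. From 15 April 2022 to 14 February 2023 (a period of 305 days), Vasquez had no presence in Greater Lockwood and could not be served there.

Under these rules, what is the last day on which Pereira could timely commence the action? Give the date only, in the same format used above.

Because discovery on 3 February 2020 post-dates the 18 February 2019 act, accrual under the later-of rule falls on 3 February 2020.
3 years from 3 February 2020 is 3 February 2023.
The period was tolled for 305 days by the defendant's absence from the jurisdiction (15 April 2022 to 14 February 2023), pushing the deadline to 5 December 2023.
The other events in the timeline have no effect on the limitation period under the stated rules.

5 December 2023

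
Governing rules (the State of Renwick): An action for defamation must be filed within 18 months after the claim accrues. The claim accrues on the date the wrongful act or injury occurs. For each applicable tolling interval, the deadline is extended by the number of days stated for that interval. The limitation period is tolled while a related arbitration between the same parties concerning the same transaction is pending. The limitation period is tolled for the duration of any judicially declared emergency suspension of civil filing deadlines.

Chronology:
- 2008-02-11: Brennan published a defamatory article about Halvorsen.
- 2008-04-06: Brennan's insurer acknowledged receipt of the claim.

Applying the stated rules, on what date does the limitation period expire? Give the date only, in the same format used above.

2009-08-11

The claim accrued on 2008-02-11, when the wrongful act occurred.
Adding the 18 months base period to 2008-02-11 gives a deadline of 2009-08-11, before any tolling.
Nothing else in the chronology tolls or restarts the period.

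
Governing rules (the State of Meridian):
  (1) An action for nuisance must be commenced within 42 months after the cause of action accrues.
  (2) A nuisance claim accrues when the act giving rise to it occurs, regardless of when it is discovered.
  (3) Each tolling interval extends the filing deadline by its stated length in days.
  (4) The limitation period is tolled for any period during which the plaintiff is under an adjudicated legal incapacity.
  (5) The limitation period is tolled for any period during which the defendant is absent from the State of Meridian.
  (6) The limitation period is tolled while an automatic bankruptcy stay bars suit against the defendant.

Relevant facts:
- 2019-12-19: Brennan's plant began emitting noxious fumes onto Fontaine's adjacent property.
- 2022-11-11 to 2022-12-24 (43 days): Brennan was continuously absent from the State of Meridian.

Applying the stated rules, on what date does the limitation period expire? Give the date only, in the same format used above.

The cause of action accrued on 2019-12-19, the date of the act.
The untolled deadline — 42 months after 2019-12-19 — is 2023-06-19.
The period was tolled for 43 days by the defendant's absence from the jurisdiction (2022-11-11 to 2022-12-24), pushing the deadline to 2023-08-01.

2023-08-01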